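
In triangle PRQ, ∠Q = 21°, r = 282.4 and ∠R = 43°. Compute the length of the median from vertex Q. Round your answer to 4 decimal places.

The third angle is ∠P = 180° − ∠R − ∠Q = 116.00°.
Law of sines: p = r·sin P/sin R ≈ 372.17.
Law of sines: q = r·sin Q/sin R ≈ 148.39.
Median from Q: ½√(2·p² + 2·r² − q²) ≈ 321.91.

m_Q ≈ 321.9086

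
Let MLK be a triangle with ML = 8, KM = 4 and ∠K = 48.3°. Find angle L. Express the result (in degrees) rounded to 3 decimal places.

∠L ≈ 21.920°

Law of sines: sin L = KM·sin K/ML ≈ 0.37332.
Since ML ≥ KM, only the acute value applies: ∠L ≈ 21.92°.
Then ∠M = 180° − ∠K − ∠L ≈ 109.78°.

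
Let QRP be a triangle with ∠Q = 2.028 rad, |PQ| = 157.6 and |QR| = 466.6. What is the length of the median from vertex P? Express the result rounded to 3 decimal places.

By the law of cosines, |RP|² = |PQ|² + |QR|² − 2·|PQ|·|QR|·cos Q = 3.0748e+05, so |RP| ≈ 554.51.
Median from P: ½√(2·|RP|² + 2·|PQ|² − |QR|²) ≈ 334.26.

m_P ≈ 334.258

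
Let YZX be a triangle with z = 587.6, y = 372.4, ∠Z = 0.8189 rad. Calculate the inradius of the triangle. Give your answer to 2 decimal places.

Law of sines: sin Y = y·sin Z/z ≈ 0.46290.
Since z ≥ y, only the acute value applies: ∠Y ≈ 0.4813 rad.
Then ∠X = π − ∠Z − ∠Y ≈ 1.8414 rad.
Law of sines gives x = z·sin X/sin Z ≈ 775.21.
Area = ½·z·y·sin X ≈ 1.0543e+05.
Semiperimeter s = (372.4+587.6+775.21)/2 = 867.61.
Inradius = area/s = 1.0543e+05/867.61 ≈ 121.52.

r ≈ 121.52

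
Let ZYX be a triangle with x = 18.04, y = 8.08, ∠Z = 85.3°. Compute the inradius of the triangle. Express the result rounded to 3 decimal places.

r ≈ 3.209

By the law of cosines, z² = y² + x² − 2·y·x·cos Z = 366.84, so z ≈ 19.153.
Area = ½·y·x·sin Z ≈ 72.637.
Semiperimeter s = (19.153+8.08+18.04)/2 = 22.637.
Inradius = area/s = 72.637/22.637 ≈ 3.2088.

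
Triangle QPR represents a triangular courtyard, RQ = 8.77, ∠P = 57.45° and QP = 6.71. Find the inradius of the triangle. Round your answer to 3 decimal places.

r ≈ 2.261

Law of sines: sin R = QP·sin P/RQ ≈ 0.64493.
Since RQ ≥ QP, only the acute value applies: ∠R ≈ 40.16°.
Then ∠Q = 180° − ∠P − ∠R ≈ 82.39°.
Law of sines gives PR = RQ·sin Q/sin P ≈ 10.313.
Area = ½·RQ·QP·sin Q ≈ 29.164.
Semiperimeter s = (10.313+8.77+6.71)/2 = 12.896.
Inradius = area/s = 29.164/12.896 ≈ 2.2614.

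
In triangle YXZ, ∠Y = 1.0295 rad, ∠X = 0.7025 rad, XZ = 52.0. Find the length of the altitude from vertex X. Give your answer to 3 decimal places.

The third angle is ∠Z = π − ∠Y − ∠X = 1.4096 rad.
Law of sines: ZY = XZ·sin X/sin Y ≈ 39.203.
Law of sines: YX = XZ·sin Z/sin Y ≈ 59.887.
Area = ½·XZ·ZY·sin Z ≈ 1006.1.
The altitude from X has length 2·area/ZY ≈ 51.326.

h_X ≈ 51.326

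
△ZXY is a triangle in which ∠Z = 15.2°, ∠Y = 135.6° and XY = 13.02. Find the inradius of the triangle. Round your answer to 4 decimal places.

r ≈ 3.0656

The third angle is ∠X = 180° − ∠Y − ∠Z = 29.20°.
Law of sines: YZ = XY·sin X/sin Z ≈ 24.227.
Law of sines: ZX = XY·sin Y/sin Z ≈ 34.744.
Area = ½·XY·YZ·sin Y ≈ 110.35.
Semiperimeter s = (13.02+24.227+34.744)/2 = 35.995.
Inradius = area/s = 110.35/35.995 ≈ 3.0656.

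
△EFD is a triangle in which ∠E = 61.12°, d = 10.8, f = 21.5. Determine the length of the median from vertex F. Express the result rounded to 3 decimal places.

10.957

By the law of cosines, e² = f² + d² − 2·f·d·cos E = 354.6, so e ≈ 18.831.
Median from F: ½√(2·d² + 2·e² − f²) ≈ 10.957.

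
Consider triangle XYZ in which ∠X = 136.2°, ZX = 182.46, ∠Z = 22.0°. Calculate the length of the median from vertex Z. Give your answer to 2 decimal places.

The third angle is ∠Y = 180° − ∠Z − ∠X = 21.80°.
Law of sines: YZ = ZX·sin X/sin Y ≈ 340.06.
Law of sines: XY = ZX·sin Z/sin Y ≈ 184.05.
Median from Z: ½√(2·YZ² + 2·ZX² − XY²) ≈ 256.9.

m_Z ≈ 256.90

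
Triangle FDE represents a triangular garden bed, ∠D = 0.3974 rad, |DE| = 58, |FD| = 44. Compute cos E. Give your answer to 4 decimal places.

By the law of cosines, |EF|² = |FD|² + |DE|² − 2·|FD|·|DE|·cos D = 593.75, so |EF| ≈ 24.367.
Law of cosines again: cos E = (|DE|² + |EF|² − |FD|²)/(2·|DE|·|EF|) ≈ 0.71527, so ∠E ≈ 0.7738 rad.

cos E ≈ 0.7153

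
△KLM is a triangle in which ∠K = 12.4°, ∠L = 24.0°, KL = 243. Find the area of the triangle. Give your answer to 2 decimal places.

area ≈ 4345.48

The third angle is ∠M = 180° − ∠K − ∠L = 143.60°.
Law of sines: LM = KL·sin K/sin M ≈ 87.932.
Law of sines: MK = KL·sin L/sin M ≈ 166.56.
Area = ½·KL·LM·sin L ≈ 4345.5.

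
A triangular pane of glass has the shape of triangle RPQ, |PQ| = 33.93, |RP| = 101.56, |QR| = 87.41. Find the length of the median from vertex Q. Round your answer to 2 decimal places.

Median from Q: ½√(2·|PQ|² + 2·|QR|² − |RP|²) ≈ 42.629.

m_Q ≈ 42.63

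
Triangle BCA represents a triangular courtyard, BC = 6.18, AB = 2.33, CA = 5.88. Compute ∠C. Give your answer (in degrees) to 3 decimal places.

∠C ≈ 22.098°

By the law of cosines, cos C = (BC² + CA² − AB²) / (2·BC·CA) ≈ 0.92654, so ∠C ≈ 22.10°.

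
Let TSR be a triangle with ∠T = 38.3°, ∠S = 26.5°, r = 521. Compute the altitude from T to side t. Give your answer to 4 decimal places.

232.4691

The third angle is ∠R = 180° − ∠T − ∠S = 115.20°.
Law of sines: t = r·sin T/sin R ≈ 356.87.
Law of sines: s = r·sin S/sin R ≈ 256.92.
Area = ½·r·t·sin S ≈ 41481.
The altitude from T has length 2·area/t ≈ 232.47.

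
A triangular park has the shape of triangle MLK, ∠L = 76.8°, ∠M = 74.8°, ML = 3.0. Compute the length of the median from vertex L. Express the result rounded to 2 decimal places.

m_L ≈ 3.69

The third angle is ∠K = 180° − ∠M − ∠L = 28.40°.
Law of sines: LK = ML·sin M/sin K ≈ 6.0868.
Law of sines: KM = ML·sin L/sin K ≈ 6.1408.
Median from L: ½√(2·ML² + 2·LK² − KM²) ≈ 3.6875.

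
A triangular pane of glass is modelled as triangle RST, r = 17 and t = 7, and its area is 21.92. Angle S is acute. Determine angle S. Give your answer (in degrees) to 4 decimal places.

From area = ½·t·r·sin S, we get sin S = 2·area/(t·r) ≈ 0.36840.
Taking the acute solution, ∠S ≈ 21.62°.

∠S ≈ 21.6172°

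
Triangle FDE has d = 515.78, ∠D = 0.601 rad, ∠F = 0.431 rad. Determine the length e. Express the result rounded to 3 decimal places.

782.906

The third angle is ∠E = π − ∠F − ∠D = 2.110 rad.
Law of sines: e = d·sin E/sin D ≈ 782.91.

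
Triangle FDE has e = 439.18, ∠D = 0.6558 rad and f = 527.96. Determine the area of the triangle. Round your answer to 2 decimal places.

70696.25

Area = ½·e·f·sin D ≈ 70696.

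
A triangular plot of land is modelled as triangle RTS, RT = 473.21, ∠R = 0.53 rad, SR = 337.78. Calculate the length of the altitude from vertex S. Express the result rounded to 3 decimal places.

By the law of cosines, TS² = SR² + RT² − 2·SR·RT·cos R = 62199, so TS ≈ 249.4.
Area = ½·SR·RT·sin R ≈ 40402.
The altitude from S has length 2·area/RT ≈ 170.76.

170.759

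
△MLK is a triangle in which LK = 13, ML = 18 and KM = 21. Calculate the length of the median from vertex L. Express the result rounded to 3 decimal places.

Median from L: ½√(2·ML² + 2·LK² − KM²) ≈ 11.673.

11.673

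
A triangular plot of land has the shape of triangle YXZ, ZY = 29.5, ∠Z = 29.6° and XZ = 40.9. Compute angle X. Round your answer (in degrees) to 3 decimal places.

By the law of cosines, YX² = XZ² + ZY² − 2·XZ·ZY·cos Z = 444.88, so YX ≈ 21.092.
Law of cosines again: cos X = (YX² + XZ² − ZY²)/(2·YX·XZ) ≈ 0.72301, so ∠X ≈ 43.70°.

∠X ≈ 43.696°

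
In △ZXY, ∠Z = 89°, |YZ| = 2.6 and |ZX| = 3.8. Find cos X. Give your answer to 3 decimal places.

cos X ≈ 0.822

By the law of cosines, |XY|² = |YZ|² + |ZX|² − 2·|YZ|·|ZX|·cos Z = 20.855, so |XY| ≈ 4.5667.
Law of cosines again: cos X = (|ZX|² + |XY|² − |YZ|²)/(2·|ZX|·|XY|) ≈ 0.82217, so ∠X ≈ 34.70°.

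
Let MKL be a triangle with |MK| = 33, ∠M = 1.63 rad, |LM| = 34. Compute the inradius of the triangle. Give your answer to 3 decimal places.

By the law of cosines, |KL|² = |LM|² + |MK|² − 2·|LM|·|MK|·cos M = 2377.8, so |KL| ≈ 48.762.
Area = ½·|LM|·|MK|·sin M ≈ 560.02.
Semiperimeter s = (48.762+34+33)/2 = 57.881.
Inradius = area/s = 560.02/57.881 ≈ 9.6753.

9.675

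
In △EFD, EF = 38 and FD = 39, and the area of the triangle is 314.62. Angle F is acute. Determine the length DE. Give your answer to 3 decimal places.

16.776

From area = ½·EF·FD·sin F, we get sin F = 2·area/(EF·FD) ≈ 0.42459.
Taking the acute solution, ∠F ≈ 25.12°.
Law of cosines then gives DE ≈ 16.776.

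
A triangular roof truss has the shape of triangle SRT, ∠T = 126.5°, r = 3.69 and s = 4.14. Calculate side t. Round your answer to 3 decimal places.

6.995

By the law of cosines, t² = s² + r² − 2·s·r·cos T = 48.929, so t ≈ 6.995.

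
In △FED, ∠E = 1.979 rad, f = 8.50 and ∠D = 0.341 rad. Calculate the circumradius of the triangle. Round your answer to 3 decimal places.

5.804

The third angle is ∠F = π − ∠E − ∠D = 0.822 rad.
Law of sines: e = f·sin E/sin F ≈ 10.655.
Law of sines: d = f·sin D/sin F ≈ 3.8822.
Circumradius = f/(2 sin F) ≈ 5.8042.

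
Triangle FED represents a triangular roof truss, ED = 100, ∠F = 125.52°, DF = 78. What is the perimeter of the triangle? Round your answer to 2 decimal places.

Law of sines: sin E = DF·sin F/ED ≈ 0.63485.
Since ED ≥ DF, only the acute value applies: ∠E ≈ 39.41°.
Then ∠D = 180° − ∠F − ∠E ≈ 15.07°.
Law of sines gives FE = ED·sin D/sin F ≈ 31.946.
Semiperimeter s = (100+78+31.946)/2 = 104.97.
Perimeter = 100 + 78 + 31.946 = 209.95.

209.95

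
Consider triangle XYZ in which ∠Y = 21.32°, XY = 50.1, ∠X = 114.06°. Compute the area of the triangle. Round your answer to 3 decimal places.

The third angle is ∠Z = 180° − ∠X − ∠Y = 44.62°.
Law of sines: YZ = XY·sin X/sin Z ≈ 65.13.
Law of sines: ZX = XY·sin Y/sin Z ≈ 25.933.
Area = ½·XY·YZ·sin Y ≈ 593.18.

593.175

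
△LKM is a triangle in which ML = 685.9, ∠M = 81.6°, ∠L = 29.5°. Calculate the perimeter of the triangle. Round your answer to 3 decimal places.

1775.231

The third angle is ∠K = 180° − ∠M − ∠L = 68.90°.
Law of sines: KM = ML·sin L/sin K ≈ 362.03.
Law of sines: LK = ML·sin M/sin K ≈ 727.31.
Semiperimeter s = (362.03+685.9+727.31)/2 = 887.62.
Perimeter = 362.03 + 685.9 + 727.31 = 1775.2.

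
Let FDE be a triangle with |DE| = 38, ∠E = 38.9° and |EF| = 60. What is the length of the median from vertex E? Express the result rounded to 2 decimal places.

By the law of cosines, |FD|² = |DE|² + |EF|² − 2·|DE|·|EF|·cos E = 1495.2, so |FD| ≈ 38.668.
Median from E: ½√(2·|DE|² + 2·|EF|² − |FD|²) ≈ 46.349.

m_E ≈ 46.35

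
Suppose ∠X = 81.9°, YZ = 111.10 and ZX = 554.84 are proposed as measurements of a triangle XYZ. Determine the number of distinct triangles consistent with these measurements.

0

ZX·sin X = 554.84·sin(81.9°) ≈ 549.3.
Since YZ = 111.10 < 549.3 = ZX sin X, no triangle exists.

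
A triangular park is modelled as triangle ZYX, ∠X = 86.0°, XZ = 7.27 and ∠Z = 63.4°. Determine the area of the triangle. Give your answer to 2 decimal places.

The third angle is ∠Y = 180° − ∠X − ∠Z = 30.60°.
Law of sines: YX = XZ·sin Z/sin Y ≈ 12.77.
Law of sines: ZY = XZ·sin X/sin Y ≈ 14.247.
Area = ½·XZ·YX·sin X ≈ 46.306.

area ≈ 46.31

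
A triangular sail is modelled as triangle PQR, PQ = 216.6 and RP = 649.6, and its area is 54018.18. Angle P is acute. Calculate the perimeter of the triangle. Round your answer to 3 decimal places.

1403.426

From area = ½·RP·PQ·sin P, we get sin P = 2·area/(RP·PQ) ≈ 0.76783.
Taking the acute solution, ∠P ≈ 50.16°.
Law of cosines then gives QR ≈ 537.23.
Perimeter = 537.23 + 649.6 + 216.6 = 1403.4.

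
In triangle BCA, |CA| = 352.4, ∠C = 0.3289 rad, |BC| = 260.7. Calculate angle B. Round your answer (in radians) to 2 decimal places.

∠B ≈ 2.14 rad

By the law of cosines, |AB|² = |BC|² + |CA|² − 2·|BC|·|CA|·cos C = 18258, so |AB| ≈ 135.12.
Law of cosines again: cos B = (|AB|² + |BC|² − |CA|²)/(2·|AB|·|BC|) ≈ -0.53885, so ∠B ≈ 2.1399 rad.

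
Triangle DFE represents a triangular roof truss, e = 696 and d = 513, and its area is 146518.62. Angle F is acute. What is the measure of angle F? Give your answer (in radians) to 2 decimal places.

0.96

From area = ½·e·d·sin F, we get sin F = 2·area/(e·d) ≈ 0.82072.
Taking the acute solution, ∠F ≈ 0.9627 rad.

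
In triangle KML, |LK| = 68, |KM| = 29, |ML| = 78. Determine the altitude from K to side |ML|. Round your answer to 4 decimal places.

h_K ≈ 24.9687

Semiperimeter s = (78 + 68 + 29)/2 = 87.5.
Heron's formula: area = √(87.5·9.5·19.5·58.5) ≈ 973.78.
The altitude from K has length 2·area/|ML| ≈ 24.969.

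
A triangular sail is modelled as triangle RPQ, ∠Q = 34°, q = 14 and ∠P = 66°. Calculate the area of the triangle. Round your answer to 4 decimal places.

The third angle is ∠R = 180° − ∠P − ∠Q = 80.00°.
Law of sines: r = q·sin R/sin Q ≈ 24.656.
Law of sines: p = q·sin P/sin Q ≈ 22.872.
Area = ½·q·r·sin P ≈ 157.67.

area ≈ 157.6689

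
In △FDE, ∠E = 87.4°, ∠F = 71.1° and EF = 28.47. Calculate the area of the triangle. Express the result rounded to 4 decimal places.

The third angle is ∠D = 180° − ∠E − ∠F = 21.50°.
Law of sines: DE = EF·sin F/sin D ≈ 73.492.
Law of sines: FD = EF·sin E/sin D ≈ 77.601.
Area = ½·EF·DE·sin E ≈ 1045.1.

1045.0872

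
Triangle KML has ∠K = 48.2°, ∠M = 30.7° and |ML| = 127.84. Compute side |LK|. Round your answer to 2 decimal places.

The third angle is ∠L = 180° − ∠K − ∠M = 101.10°.
Law of sines: |LK| = |ML|·sin M/sin K ≈ 87.552.

87.55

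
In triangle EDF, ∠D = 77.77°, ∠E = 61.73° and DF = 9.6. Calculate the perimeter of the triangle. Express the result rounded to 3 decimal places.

The third angle is ∠F = 180° − ∠E − ∠D = 40.50°.
Law of sines: FE = DF·sin D/sin E ≈ 10.653.
Law of sines: ED = DF·sin F/sin E ≈ 7.0791.
Semiperimeter s = (9.6+10.653+7.0791)/2 = 13.666.
Perimeter = 9.6 + 10.653 + 7.0791 = 27.332.

perimeter ≈ 27.332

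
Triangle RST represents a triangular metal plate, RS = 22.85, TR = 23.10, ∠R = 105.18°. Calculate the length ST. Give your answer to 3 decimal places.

By the law of cosines, ST² = TR² + RS² − 2·TR·RS·cos R = 1332.2, so ST ≈ 36.499.

36.499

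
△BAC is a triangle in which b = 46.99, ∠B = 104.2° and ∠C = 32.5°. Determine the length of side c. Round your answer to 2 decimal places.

26.04

The third angle is ∠A = 180° − ∠C − ∠B = 43.30°.
Law of sines: c = b·sin C/sin B ≈ 26.043.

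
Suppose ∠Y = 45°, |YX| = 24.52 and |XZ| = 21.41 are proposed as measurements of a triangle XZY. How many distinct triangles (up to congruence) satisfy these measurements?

2

|YX|·sin Y = 24.52·sin(45°) ≈ 17.34.
Since |YX| sin Y < |XZ| < |YX| (17.34 < 21.41 < 24.52), two triangles exist.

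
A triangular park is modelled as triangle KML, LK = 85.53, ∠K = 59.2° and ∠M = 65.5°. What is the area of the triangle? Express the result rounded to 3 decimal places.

area ≈ 2838.604

The third angle is ∠L = 180° − ∠K − ∠M = 55.30°.
Law of sines: ML = LK·sin K/sin M ≈ 80.736.
Law of sines: KM = LK·sin L/sin M ≈ 77.276.
Area = ½·LK·ML·sin L ≈ 2838.6.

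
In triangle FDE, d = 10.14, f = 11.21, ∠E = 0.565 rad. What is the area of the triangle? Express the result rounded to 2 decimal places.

Area = ½·f·d·sin E ≈ 30.43.

area ≈ 30.43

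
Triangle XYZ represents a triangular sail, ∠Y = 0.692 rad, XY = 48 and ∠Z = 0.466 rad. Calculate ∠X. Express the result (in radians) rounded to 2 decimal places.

The third angle is ∠X = π − ∠Y − ∠Z = 1.984 rad.

∠X ≈ 1.98 rad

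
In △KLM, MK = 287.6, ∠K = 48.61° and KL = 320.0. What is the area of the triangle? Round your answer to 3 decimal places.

area ≈ 34522.422

Area = ½·MK·KL·sin K ≈ 34522.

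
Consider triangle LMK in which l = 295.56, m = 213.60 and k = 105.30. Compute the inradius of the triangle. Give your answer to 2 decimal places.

Semiperimeter s = (295.56 + 213.6 + 105.3)/2 = 307.23.
Heron's formula: area = √(307.23·11.67·93.63·201.93) ≈ 8233.3.
Inradius = area/s = 8233.3/307.23 ≈ 26.799.

r ≈ 26.80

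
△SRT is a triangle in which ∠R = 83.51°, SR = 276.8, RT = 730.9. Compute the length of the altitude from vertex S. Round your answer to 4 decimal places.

h_S ≈ 275.0262

By the law of cosines, TS² = SR² + RT² − 2·SR·RT·cos R = 5.651e+05, so TS ≈ 751.73.
Area = ½·SR·RT·sin R ≈ 1.0051e+05.
The altitude from S has length 2·area/RT ≈ 275.03.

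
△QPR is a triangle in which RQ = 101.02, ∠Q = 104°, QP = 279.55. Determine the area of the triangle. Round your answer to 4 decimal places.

area ≈ 13700.6441

Area = ½·RQ·QP·sin Q ≈ 13701.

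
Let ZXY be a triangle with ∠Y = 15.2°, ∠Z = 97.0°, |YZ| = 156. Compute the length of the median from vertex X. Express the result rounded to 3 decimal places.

m_X ≈ 94.209

The third angle is ∠X = 180° − ∠Y − ∠Z = 67.80°.
Law of sines: |XY| = |YZ|·sin Z/sin X ≈ 167.23.
Law of sines: |ZX| = |YZ|·sin Y/sin X ≈ 44.176.
Median from X: ½√(2·|ZX|² + 2·|XY|² − |YZ|²) ≈ 94.209.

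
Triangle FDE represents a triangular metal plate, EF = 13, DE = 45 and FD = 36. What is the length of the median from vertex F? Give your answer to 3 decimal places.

m_F ≈ 15.042

Median from F: ½√(2·EF² + 2·FD² − DE²) ≈ 15.042.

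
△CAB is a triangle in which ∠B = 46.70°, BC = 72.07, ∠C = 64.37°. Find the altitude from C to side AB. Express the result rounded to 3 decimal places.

The third angle is ∠A = 180° − ∠B − ∠C = 68.93°.
Law of sines: AB = BC·sin C/sin A ≈ 69.634.
Law of sines: CA = BC·sin B/sin A ≈ 56.209.
Area = ½·BC·AB·sin B ≈ 1826.2.
The altitude from C has length 2·area/AB ≈ 52.451.

h_C ≈ 52.451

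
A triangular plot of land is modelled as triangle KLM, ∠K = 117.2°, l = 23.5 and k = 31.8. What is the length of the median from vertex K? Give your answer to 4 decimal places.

Law of sines: sin L = l·sin K/k ≈ 0.65727.
Since k ≥ l, only the acute value applies: ∠L ≈ 41.09°.
Then ∠M = 180° − ∠K − ∠L ≈ 21.71°.
Law of sines gives m = k·sin M/sin K ≈ 13.224.
Median from K: ½√(2·l² + 2·m² − k²) ≈ 10.524.

m_K ≈ 10.5241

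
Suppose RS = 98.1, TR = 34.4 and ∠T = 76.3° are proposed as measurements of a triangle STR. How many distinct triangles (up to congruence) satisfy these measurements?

1

TR·sin T = 34.4·sin(76.3°) ≈ 33.42.
Since RS ≥ TR, exactly one triangle exists.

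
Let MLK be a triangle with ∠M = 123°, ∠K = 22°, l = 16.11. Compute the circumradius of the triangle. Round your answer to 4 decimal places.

The third angle is ∠L = 180° − ∠K − ∠M = 35.00°.
Law of sines: m = l·sin M/sin L ≈ 23.556.
Law of sines: k = l·sin K/sin L ≈ 10.522.
Circumradius = l/(2 sin L) ≈ 14.043.

R ≈ 14.0435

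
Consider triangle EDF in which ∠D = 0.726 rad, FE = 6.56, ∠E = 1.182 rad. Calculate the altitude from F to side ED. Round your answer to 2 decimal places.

h_F ≈ 6.07

The third angle is ∠F = π − ∠E − ∠D = 1.234 rad.
Law of sines: DF = FE·sin E/sin D ≈ 9.1438.
Law of sines: ED = FE·sin F/sin D ≈ 9.3248.
Area = ½·FE·DF·sin F ≈ 28.303.
The altitude from F has length 2·area/ED ≈ 6.0704.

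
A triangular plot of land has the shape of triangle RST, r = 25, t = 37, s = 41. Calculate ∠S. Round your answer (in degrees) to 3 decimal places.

80.259

By the law of cosines, cos S = (t² + r² − s²) / (2·t·r) ≈ 0.16919, so ∠S ≈ 80.26°.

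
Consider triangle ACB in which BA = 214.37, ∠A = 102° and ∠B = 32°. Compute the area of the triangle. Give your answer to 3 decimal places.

16556.862

The third angle is ∠C = 180° − ∠B − ∠A = 46.00°.
Law of sines: CB = BA·sin A/sin C ≈ 291.5.
Law of sines: AC = BA·sin B/sin C ≈ 157.92.
Area = ½·BA·CB·sin B ≈ 16557.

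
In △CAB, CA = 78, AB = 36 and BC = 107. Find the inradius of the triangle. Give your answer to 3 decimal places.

Semiperimeter s = (36 + 107 + 78)/2 = 110.5.
Heron's formula: area = √(110.5·74.5·3.5·32.5) ≈ 967.69.
Inradius = area/s = 967.69/110.5 ≈ 8.7573.

8.757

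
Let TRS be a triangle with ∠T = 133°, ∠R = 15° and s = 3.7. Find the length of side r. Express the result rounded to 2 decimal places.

1.81

The third angle is ∠S = 180° − ∠T − ∠R = 32.00°.
Law of sines: r = s·sin R/sin S ≈ 1.8071.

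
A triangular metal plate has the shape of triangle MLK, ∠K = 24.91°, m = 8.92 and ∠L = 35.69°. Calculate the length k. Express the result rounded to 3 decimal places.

The third angle is ∠M = 180° − ∠L − ∠K = 119.40°.
Law of sines: k = m·sin K/sin M ≈ 4.3124.

4.312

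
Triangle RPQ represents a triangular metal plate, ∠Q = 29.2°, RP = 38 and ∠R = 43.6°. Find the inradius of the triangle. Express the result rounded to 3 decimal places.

11.738

The third angle is ∠P = 180° − ∠Q − ∠R = 107.20°.
Law of sines: PQ = RP·sin R/sin Q ≈ 53.715.
Law of sines: QR = RP·sin P/sin Q ≈ 74.408.
Area = ½·RP·PQ·sin P ≈ 974.95.
Semiperimeter s = (53.715+74.408+38)/2 = 83.062.
Inradius = area/s = 974.95/83.062 ≈ 11.738.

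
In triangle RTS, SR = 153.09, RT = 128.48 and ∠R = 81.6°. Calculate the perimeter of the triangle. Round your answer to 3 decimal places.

By the law of cosines, TS² = SR² + RT² − 2·SR·RT·cos R = 34197, so TS ≈ 184.92.
Semiperimeter s = (184.92+153.09+128.48)/2 = 233.25.
Perimeter = 184.92 + 153.09 + 128.48 = 466.49.

466.494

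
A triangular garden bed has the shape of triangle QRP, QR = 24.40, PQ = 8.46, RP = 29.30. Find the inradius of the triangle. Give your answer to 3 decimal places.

Semiperimeter s = (29.3 + 8.46 + 24.4)/2 = 31.08.
Heron's formula: area = √(31.08·1.78·22.62·6.68) ≈ 91.429.
Inradius = area/s = 91.429/31.08 ≈ 2.9417.

r ≈ 2.942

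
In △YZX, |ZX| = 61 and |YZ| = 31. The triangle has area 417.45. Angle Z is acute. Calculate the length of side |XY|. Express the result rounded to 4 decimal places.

From area = ½·|YZ|·|ZX|·sin Z, we get sin Z = 2·area/(|YZ|·|ZX|) ≈ 0.44151.
Taking the acute solution, ∠Z ≈ 26.20°.
Law of cosines then gives |XY| ≈ 35.897.

35.8968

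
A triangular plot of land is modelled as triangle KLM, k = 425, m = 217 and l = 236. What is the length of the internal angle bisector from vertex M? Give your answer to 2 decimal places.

299.15

By the law of cosines, cos M = (k² + l² − m²) / (2·k·l) ≈ 0.94333, so ∠M ≈ 19.38°.
The bisector from M has length 2·k·l·cos(∠M/2)/(k+l) ≈ 299.15.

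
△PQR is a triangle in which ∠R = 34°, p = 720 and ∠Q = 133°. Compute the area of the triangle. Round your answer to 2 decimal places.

area ≈ 471233.42

The third angle is ∠P = 180° − ∠Q − ∠R = 13.00°.
Law of sines: q = p·sin Q/sin P ≈ 2340.8.
Law of sines: r = p·sin R/sin P ≈ 1789.8.
Area = ½·p·q·sin R ≈ 4.7123e+05.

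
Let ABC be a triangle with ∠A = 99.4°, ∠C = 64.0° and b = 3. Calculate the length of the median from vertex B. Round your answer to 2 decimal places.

The third angle is ∠B = 180° − ∠C − ∠A = 16.60°.
Law of sines: a = b·sin A/sin B ≈ 10.36.
Law of sines: c = b·sin C/sin B ≈ 9.4382.
Median from B: ½√(2·c² + 2·a² − b²) ≈ 9.7956.

m_B ≈ 9.80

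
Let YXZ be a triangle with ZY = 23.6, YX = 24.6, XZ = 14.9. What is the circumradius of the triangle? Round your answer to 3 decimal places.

R ≈ 12.694

By the law of cosines, cos Y = (ZY² + YX² − XZ²) / (2·ZY·YX) ≈ 0.80966, so ∠Y ≈ 35.94°.
Circumradius = XZ/(2 sin Y) ≈ 12.694.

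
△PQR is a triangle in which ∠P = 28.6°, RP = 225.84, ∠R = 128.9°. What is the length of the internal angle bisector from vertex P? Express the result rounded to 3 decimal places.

t_P ≈ 293.408

The third angle is ∠Q = 180° − ∠R − ∠P = 22.50°.
Law of sines: QR = RP·sin P/sin Q ≈ 282.5.
Law of sines: PQ = RP·sin R/sin Q ≈ 459.28.
The bisector from P has length 2·RP·PQ·cos(∠P/2)/(RP+PQ) ≈ 293.41.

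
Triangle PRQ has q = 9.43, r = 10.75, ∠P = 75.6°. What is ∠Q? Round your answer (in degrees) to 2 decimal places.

∠Q ≈ 47.38°

By the law of cosines, p² = r² + q² − 2·r·q·cos P = 154.07, so p ≈ 12.412.
Law of cosines again: cos Q = (p² + r² − q²)/(2·p·r) ≈ 0.67714, so ∠Q ≈ 47.38°.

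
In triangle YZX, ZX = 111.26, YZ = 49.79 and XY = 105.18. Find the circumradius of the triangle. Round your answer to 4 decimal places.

R ≈ 55.9762

By the law of cosines, cos Y = (XY² + YZ² − ZX²) / (2·XY·YZ) ≈ 0.11105, so ∠Y ≈ 1.460 rad.
Circumradius = ZX/(2 sin Y) ≈ 55.976.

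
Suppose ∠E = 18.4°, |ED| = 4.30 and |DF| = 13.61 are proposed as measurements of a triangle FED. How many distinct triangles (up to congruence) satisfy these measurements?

|ED|·sin E = 4.30·sin(18.4°) ≈ 1.357.
Since |DF| ≥ |ED|, exactly one triangle exists.

1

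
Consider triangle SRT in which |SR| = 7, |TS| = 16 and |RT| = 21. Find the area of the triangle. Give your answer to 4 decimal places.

44.4972

Semiperimeter s = (21 + 16 + 7)/2 = 22.
Heron's formula: area = √(22·1·6·15) ≈ 44.497.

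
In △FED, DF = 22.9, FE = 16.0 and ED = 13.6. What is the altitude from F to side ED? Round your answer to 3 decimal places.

Semiperimeter s = (13.6 + 22.9 + 16)/2 = 26.25.
Heron's formula: area = √(26.25·12.65·3.35·10.25) ≈ 106.78.
The altitude from F has length 2·area/ED ≈ 15.703.

h_F ≈ 15.703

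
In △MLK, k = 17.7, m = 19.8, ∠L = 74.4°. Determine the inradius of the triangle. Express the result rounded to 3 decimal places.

r ≈ 5.604

By the law of cosines, l² = k² + m² − 2·k·m·cos L = 516.84, so l ≈ 22.734.
Area = ½·k·m·sin L ≈ 168.77.
Semiperimeter s = (19.8+22.734+17.7)/2 = 30.117.
Inradius = area/s = 168.77/30.117 ≈ 5.604.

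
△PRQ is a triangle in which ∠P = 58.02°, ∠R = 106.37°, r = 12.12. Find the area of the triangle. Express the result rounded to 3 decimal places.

17.473

The third angle is ∠Q = 180° − ∠P − ∠R = 15.61°.
Law of sines: p = r·sin P/sin R ≈ 10.715.
Law of sines: q = r·sin Q/sin R ≈ 3.3991.
Area = ½·r·p·sin Q ≈ 17.473.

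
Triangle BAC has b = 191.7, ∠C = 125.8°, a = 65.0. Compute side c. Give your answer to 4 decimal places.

235.6939

By the law of cosines, c² = b² + a² − 2·b·a·cos C = 55552, so c ≈ 235.69.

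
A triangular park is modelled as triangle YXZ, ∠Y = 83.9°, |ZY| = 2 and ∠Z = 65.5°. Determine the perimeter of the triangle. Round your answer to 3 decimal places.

9.482

The third angle is ∠X = 180° − ∠Z − ∠Y = 30.60°.
Law of sines: |XZ| = |ZY|·sin Y/sin X ≈ 3.9067.
Law of sines: |YX| = |ZY|·sin Z/sin X ≈ 3.5752.
Semiperimeter s = (3.9067+2+3.5752)/2 = 4.741.
Perimeter = 3.9067 + 2 + 3.5752 = 9.4819.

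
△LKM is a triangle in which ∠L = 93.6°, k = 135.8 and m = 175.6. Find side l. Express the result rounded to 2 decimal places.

By the law of cosines, l² = k² + m² − 2·k·m·cos L = 52272, so l ≈ 228.63.

228.63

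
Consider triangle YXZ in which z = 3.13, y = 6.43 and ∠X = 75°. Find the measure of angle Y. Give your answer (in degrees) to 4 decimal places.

∠Y ≈ 76.7210°

By the law of cosines, x² = z² + y² − 2·z·y·cos X = 40.724, so x ≈ 6.3815.
Law of cosines again: cos Y = (x² + z² − y²)/(2·x·z) ≈ 0.22969, so ∠Y ≈ 76.72°.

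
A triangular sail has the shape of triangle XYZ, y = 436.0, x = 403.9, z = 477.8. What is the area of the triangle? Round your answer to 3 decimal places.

area ≈ 82323.982

Semiperimeter s = (403.9 + 436 + 477.8)/2 = 658.85.
Heron's formula: area = √(658.85·254.95·222.85·181.05) ≈ 82324.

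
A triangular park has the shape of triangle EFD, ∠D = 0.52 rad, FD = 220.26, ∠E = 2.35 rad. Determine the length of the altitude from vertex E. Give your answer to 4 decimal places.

h_E ≈ 41.2662

The third angle is ∠F = π − ∠D − ∠E = 0.272 rad.
Law of sines: DE = FD·sin F/sin E ≈ 83.051.
Law of sines: EF = FD·sin D/sin E ≈ 153.83.
Area = ½·FD·DE·sin D ≈ 4544.6.
The altitude from E has length 2·area/FD ≈ 41.266.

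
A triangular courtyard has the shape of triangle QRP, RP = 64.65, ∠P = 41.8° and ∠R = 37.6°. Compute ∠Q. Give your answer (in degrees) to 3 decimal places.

∠Q ≈ 100.600°

The third angle is ∠Q = 180° − ∠R − ∠P = 100.60°.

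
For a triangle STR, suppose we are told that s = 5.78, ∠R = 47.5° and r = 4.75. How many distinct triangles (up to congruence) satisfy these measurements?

2

s·sin R = 5.78·sin(47.5°) ≈ 4.261.
Since s sin R < r < s (4.261 < 4.75 < 5.78), two triangles exist.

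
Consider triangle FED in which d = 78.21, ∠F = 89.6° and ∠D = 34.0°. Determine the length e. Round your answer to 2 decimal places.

116.49

The third angle is ∠E = 180° − ∠D − ∠F = 56.40°.
Law of sines: e = d·sin E/sin D ≈ 116.49.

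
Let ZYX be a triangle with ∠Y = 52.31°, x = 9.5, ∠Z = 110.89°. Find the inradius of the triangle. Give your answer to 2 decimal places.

r ≈ 3.49

The third angle is ∠X = 180° − ∠Z − ∠Y = 16.80°.
Law of sines: z = x·sin Z/sin X ≈ 30.708.
Law of sines: y = x·sin Y/sin X ≈ 26.01.
Area = ½·x·z·sin Y ≈ 115.43.
Semiperimeter s = (30.708+26.01+9.5)/2 = 33.109.
Inradius = area/s = 115.43/33.109 ≈ 3.4862.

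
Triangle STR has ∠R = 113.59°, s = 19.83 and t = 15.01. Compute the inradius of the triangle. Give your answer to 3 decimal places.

By the law of cosines, r² = s² + t² − 2·s·t·cos R = 856.76, so r ≈ 29.27.
Area = ½·s·t·sin R ≈ 136.39.
Semiperimeter p = (19.83+15.01+29.27)/2 = 32.055.
Inradius = area/p = 136.39/32.055 ≈ 4.2548.

4.255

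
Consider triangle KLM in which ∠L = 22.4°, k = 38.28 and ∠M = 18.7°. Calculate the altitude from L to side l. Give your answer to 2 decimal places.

12.27

The third angle is ∠K = 180° − ∠L − ∠M = 138.90°.
Law of sines: l = k·sin L/sin K ≈ 22.19.
Law of sines: m = k·sin M/sin K ≈ 18.67.
Area = ½·k·l·sin M ≈ 136.17.
The altitude from L has length 2·area/l ≈ 12.273.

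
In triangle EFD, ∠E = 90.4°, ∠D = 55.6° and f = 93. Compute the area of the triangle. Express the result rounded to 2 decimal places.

The third angle is ∠F = 180° − ∠D − ∠E = 34.00°.
Law of sines: e = f·sin E/sin F ≈ 166.31.
Law of sines: d = f·sin D/sin F ≈ 137.23.
Area = ½·f·e·sin D ≈ 6380.8.

area ≈ 6380.83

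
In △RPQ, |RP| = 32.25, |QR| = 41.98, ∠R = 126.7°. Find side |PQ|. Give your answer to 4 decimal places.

66.4874

By the law of cosines, |PQ|² = |QR|² + |RP|² − 2·|QR|·|RP|·cos R = 4420.6, so |PQ| ≈ 66.487.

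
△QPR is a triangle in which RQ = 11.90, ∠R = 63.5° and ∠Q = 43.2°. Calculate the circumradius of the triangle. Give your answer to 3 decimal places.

6.212

The third angle is ∠P = 180° − ∠R − ∠Q = 73.30°.
Law of sines: PR = RQ·sin Q/sin P ≈ 8.5048.
Law of sines: QP = RQ·sin R/sin P ≈ 11.119.
Circumradius = RQ/(2 sin P) ≈ 6.212.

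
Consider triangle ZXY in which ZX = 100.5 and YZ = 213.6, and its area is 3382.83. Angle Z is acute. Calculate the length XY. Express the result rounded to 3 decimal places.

From area = ½·YZ·ZX·sin Z, we get sin Z = 2·area/(YZ·ZX) ≈ 0.31517.
Taking the acute solution, ∠Z ≈ 18.37°.
Law of cosines then gives XY ≈ 122.39.

122.392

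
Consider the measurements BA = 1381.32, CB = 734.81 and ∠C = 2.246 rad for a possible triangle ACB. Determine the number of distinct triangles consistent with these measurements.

1

CB·sin C = 734.81·sin(2.246 rad) ≈ 573.6.
Since ∠C is not acute, a triangle exists only if BA > CB; here BA > CB, so there is exactly one triangle.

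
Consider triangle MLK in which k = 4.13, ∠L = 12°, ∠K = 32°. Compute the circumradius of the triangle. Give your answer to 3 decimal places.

R ≈ 3.897

The third angle is ∠M = 180° − ∠L − ∠K = 136.00°.
Law of sines: m = k·sin M/sin K ≈ 5.4139.
Law of sines: l = k·sin L/sin K ≈ 1.6204.
Circumradius = k/(2 sin K) ≈ 3.8968.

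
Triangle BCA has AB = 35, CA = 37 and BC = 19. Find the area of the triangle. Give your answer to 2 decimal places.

Semiperimeter s = (37 + 35 + 19)/2 = 45.5.
Heron's formula: area = √(45.5·8.5·10.5·26.5) ≈ 328.04.

area ≈ 328.04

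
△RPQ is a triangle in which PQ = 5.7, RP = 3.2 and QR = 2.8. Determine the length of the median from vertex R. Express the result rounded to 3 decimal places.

Median from R: ½√(2·QR² + 2·RP² − PQ²) ≈ 0.95786.

m_R ≈ 0.958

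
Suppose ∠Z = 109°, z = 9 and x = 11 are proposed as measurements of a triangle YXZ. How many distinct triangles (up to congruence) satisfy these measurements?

x·sin Z = 11·sin(109°) ≈ 10.4.
Since ∠Z is not acute, a triangle exists only if z > x; here z ≤ x, so there is no triangle.

0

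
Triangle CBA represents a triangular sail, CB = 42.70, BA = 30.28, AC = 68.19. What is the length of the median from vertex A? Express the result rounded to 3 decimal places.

48.245

Median from A: ½√(2·BA² + 2·AC² − CB²) ≈ 48.245.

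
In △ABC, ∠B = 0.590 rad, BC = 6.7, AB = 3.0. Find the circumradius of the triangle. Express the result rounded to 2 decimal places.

By the law of cosines, CA² = AB² + BC² − 2·AB·BC·cos B = 20.486, so CA ≈ 4.5262.
Area = ½·AB·BC·sin B ≈ 5.5914.
Circumradius = CA/(2 sin B) ≈ 4.0677.

4.07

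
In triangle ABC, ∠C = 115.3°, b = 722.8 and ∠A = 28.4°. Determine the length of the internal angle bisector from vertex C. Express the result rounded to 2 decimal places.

The third angle is ∠B = 180° − ∠C − ∠A = 36.30°.
Law of sines: a = b·sin A/sin B ≈ 580.7.
Law of sines: c = b·sin C/sin B ≈ 1103.8.
The bisector from C has length 2·a·b·cos(∠C/2)/(a+b) ≈ 344.6.

344.60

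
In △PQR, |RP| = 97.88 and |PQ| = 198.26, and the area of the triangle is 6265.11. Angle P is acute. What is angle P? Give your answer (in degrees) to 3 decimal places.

∠P ≈ 40.218°

From area = ½·|RP|·|PQ|·sin P, we get sin P = 2·area/(|RP|·|PQ|) ≈ 0.64570.
Taking the acute solution, ∠P ≈ 40.22°.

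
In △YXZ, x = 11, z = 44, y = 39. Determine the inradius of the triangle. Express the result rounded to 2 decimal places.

Semiperimeter s = (39 + 11 + 44)/2 = 47.
Heron's formula: area = √(47·8·36·3) ≈ 201.51.
Inradius = area/s = 201.51/47 ≈ 4.2875.

4.29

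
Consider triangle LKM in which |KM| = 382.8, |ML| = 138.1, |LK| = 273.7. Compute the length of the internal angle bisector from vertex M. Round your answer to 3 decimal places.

By the law of cosines, cos M = (|KM|² + |ML|² − |LK|²) / (2·|KM|·|ML|) ≈ 0.85781, so ∠M ≈ 30.93°.
The bisector from M has length 2·|KM|·|ML|·cos(∠M/2)/(|KM|+|ML|) ≈ 195.63.

t_M ≈ 195.626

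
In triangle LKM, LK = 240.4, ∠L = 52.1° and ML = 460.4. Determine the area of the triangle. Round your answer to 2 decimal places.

Area = ½·ML·LK·sin L ≈ 43668.

43667.98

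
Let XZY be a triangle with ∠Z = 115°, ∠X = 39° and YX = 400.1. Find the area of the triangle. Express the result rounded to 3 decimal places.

area ≈ 24363.808

The third angle is ∠Y = 180° − ∠X − ∠Z = 26.00°.
Law of sines: ZY = YX·sin X/sin Z ≈ 277.82.
Law of sines: XZ = YX·sin Y/sin Z ≈ 193.52.
Area = ½·YX·ZY·sin Y ≈ 24364.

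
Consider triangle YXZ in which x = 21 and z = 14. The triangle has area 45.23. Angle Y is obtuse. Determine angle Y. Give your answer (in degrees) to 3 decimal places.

From area = ½·x·z·sin Y, we get sin Y = 2·area/(x·z) ≈ 0.30769.
Taking the obtuse solution, ∠Y ≈ 162.08°.

∠Y ≈ 162.080°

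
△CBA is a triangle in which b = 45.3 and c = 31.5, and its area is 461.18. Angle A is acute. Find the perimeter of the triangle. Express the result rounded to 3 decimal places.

From area = ½·c·b·sin A, we get sin A = 2·area/(c·b) ≈ 0.64639.
Taking the acute solution, ∠A ≈ 40.27°.
Law of cosines then gives a ≈ 29.441.
Perimeter = 31.5 + 45.3 + 29.441 = 106.24.

106.241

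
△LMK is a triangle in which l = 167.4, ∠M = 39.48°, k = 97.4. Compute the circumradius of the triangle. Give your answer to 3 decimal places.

By the law of cosines, m² = k² + l² − 2·k·l·cos M = 12340, so m ≈ 111.09.
Area = ½·k·l·sin M ≈ 5183.4.
Circumradius = m/(2 sin M) ≈ 87.358.

87.358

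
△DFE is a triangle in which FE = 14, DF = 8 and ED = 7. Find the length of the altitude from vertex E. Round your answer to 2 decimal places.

Semiperimeter s = (14 + 7 + 8)/2 = 14.5.
Heron's formula: area = √(14.5·0.5·7.5·6.5) ≈ 18.8.
The altitude from E has length 2·area/DF ≈ 4.7.

4.70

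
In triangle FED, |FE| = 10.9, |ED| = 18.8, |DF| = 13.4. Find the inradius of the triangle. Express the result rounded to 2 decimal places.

r ≈ 3.33

Semiperimeter s = (18.8 + 13.4 + 10.9)/2 = 21.55.
Heron's formula: area = √(21.55·2.75·8.15·10.65) ≈ 71.721.
Inradius = area/s = 71.721/21.55 ≈ 3.3281.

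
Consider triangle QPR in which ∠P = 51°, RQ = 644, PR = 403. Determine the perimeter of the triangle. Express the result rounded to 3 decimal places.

perimeter ≈ 1863.331

Law of sines: sin Q = PR·sin P/RQ ≈ 0.48632.
Since RQ ≥ PR, only the acute value applies: ∠Q ≈ 29.10°.
Then ∠R = 180° − ∠P − ∠Q ≈ 99.90°.
Law of sines gives QP = RQ·sin R/sin P ≈ 816.33.
Semiperimeter s = (403+644+816.33)/2 = 931.67.
Perimeter = 403 + 644 + 816.33 = 1863.3.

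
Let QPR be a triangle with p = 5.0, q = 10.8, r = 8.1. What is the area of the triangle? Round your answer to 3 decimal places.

Semiperimeter s = (10.8 + 5 + 8.1)/2 = 11.95.
Heron's formula: area = √(11.95·1.15·6.95·3.85) ≈ 19.176.

area ≈ 19.176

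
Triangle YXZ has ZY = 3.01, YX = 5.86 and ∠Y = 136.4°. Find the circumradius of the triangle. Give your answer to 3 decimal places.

6.020

By the law of cosines, XZ² = ZY² + YX² − 2·ZY·YX·cos Y = 68.946, so XZ ≈ 8.3034.
Area = ½·ZY·YX·sin Y ≈ 6.082.
Circumradius = XZ/(2 sin Y) ≈ 6.0203.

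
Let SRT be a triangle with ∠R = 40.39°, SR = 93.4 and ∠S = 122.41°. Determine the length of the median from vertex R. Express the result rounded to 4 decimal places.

The third angle is ∠T = 180° − ∠S − ∠R = 17.20°.
Law of sines: RT = SR·sin S/sin T ≈ 266.65.
Law of sines: TS = SR·sin R/sin T ≈ 204.67.
Median from R: ½√(2·SR² + 2·RT² − TS²) ≈ 171.59.

m_R ≈ 171.5852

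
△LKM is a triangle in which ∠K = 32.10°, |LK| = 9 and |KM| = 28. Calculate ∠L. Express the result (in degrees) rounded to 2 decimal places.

By the law of cosines, |ML|² = |LK|² + |KM|² − 2·|LK|·|KM|·cos K = 438.05, so |ML| ≈ 20.93.
Law of cosines again: cos L = (|ML|² + |LK|² − |KM|²)/(2·|ML|·|LK|) ≈ -0.70328, so ∠L ≈ 134.69°.

∠L ≈ 134.69°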